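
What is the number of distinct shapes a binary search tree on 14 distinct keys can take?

There are C_n binary search tree shapes on n keys; with n = 14 that is C_14.
C_14 = C(28,14)/15 = 40116600/15 = 2674440.

2674440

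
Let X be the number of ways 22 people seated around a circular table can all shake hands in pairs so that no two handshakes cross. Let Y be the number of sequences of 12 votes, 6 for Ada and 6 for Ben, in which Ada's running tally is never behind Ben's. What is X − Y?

Non-crossing handshake pairings of 2n people are counted by C_n; 22 people gives n = 11. So X = C_11 = 58786.
Ballot sequences with n votes each where one side never trails are Dyck words, counted by C_n; here n = 6. So Y = C_6 = 132.
X − Y = 58786 − 132 = 58654.

58654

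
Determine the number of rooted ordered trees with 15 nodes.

Rooted ordered (plane) trees on m nodes have m−1 edges and are counted by C_{m−1}; m = 15 gives C_14.
C_14 = C(28,14)/15 = 40116600/15 = 2674440.

2674440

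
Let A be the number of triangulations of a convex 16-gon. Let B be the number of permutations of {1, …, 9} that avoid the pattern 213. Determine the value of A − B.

2669578

Triangulations of a convex m-gon are counted by C_{m−2}; with m = 16 this is C_14. So A = C_14 = 2674440.
For any fixed pattern of length 3, the pattern-avoiding permutations of [9] number C_9. So B = C_9 = 4862.
A − B = 2674440 − 4862 = 2669578.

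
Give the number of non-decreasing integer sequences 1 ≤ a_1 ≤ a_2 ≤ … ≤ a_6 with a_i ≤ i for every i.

132

Such sub-staircase sequences of length n are counted by C_n; here n = 6.
C_6 = C(12,6)/7 = 924/7 = 132.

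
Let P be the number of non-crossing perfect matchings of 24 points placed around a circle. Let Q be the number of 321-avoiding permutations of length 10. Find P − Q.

191216

Non-crossing perfect matchings of 2n points on a circle are counted by C_n; with 24 points, n = 12. So P = C_12 = 208012.
Permutations of [n] avoiding any single length-3 pattern are counted by C_n; here n = 10. So Q = C_10 = 16796.
P − Q = 208012 − 16796 = 191216.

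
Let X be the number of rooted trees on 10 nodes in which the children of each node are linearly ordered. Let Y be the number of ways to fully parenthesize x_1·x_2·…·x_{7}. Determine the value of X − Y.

Rooted ordered (plane) trees on m nodes have m−1 edges and are counted by C_{m−1}; m = 10 gives C_9. So X = C_9 = 4862.
Parenthesizations of m factors correspond to full binary trees with m leaves, counted by C_{m−1}; m = 7 gives C_6. So Y = C_6 = 132.
X − Y = 4862 − 132 = 4730.

4730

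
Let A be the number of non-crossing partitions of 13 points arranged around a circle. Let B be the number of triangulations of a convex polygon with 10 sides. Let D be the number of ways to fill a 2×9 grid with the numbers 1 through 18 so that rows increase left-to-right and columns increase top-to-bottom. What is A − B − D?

736608

Non-crossing partitions of an n-element set are counted by C_n; here n = 13. So A = C_13 = 742900.
A convex 10-gon is triangulated into 8 triangles, and the number of such triangulations is the Catalan number C_{10−2} = C_8. So B = C_8 = 1430.
Standard Young tableaux of shape 2×n are counted by C_n; here n = 9. So D = C_9 = 4862.
A − B − D = 742900 − 1430 − 4862 = 736608.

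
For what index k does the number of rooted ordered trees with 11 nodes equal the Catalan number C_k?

A rooted plane tree on 11 nodes has 10 edges, and such trees are counted by C_10.

10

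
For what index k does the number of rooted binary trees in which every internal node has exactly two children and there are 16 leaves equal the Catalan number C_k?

15

A full binary tree with L leaves has L−1 internal nodes and is counted by C_{L−1}; L = 16 gives C_15.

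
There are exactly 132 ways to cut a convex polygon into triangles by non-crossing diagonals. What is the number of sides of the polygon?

8

Triangulations of a convex m-gon are counted by C_{m−2}. The Catalan number equal to 132 is C_6.
So m − 2 = 6, giving m = 8 sides.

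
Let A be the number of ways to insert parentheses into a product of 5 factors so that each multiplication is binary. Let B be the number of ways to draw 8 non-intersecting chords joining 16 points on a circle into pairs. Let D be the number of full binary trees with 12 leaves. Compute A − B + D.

Bracketing 5 factors into binary products is counted by C_{5−1} = C_4. So A = C_4 = 14.
Non-crossing perfect matchings of 2n points on a circle are counted by C_n; with 16 points, n = 8. So B = C_8 = 1430.
A full binary tree with L leaves has L−1 internal nodes and is counted by C_{L−1}; L = 12 gives C_11. So D = C_11 = 58786.
A − B + D = 14 − 1430 + 58786 = 57370.

57370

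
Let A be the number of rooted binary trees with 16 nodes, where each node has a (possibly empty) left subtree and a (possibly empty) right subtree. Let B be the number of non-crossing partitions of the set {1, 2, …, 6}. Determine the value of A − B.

35357538

Binary trees (left/right distinguished) on n nodes are counted by C_n; here n = 16. So A = C_16 = 35357670.
Non-crossing partitions of an n-element set are counted by C_n; here n = 6. So B = C_6 = 132.
A − B = 35357670 − 132 = 35357538.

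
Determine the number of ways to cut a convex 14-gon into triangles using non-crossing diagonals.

208012

Triangulations of a convex m-gon are counted by C_{m−2}; with m = 14 this is C_12.
C_12 = C(24,12)/13 = 2704156/13 = 208012.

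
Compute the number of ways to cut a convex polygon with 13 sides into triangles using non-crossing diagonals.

58786

The number of triangulations of a 13-gon is the Catalan number C_11 (index = sides − 2).
C_11 = C_10 · 2(2·10+1)/(10+2) = 16796 · 42/12 = 58786.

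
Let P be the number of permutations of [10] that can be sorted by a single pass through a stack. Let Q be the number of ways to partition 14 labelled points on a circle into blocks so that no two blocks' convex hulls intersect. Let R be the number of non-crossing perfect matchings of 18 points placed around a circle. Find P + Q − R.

2686374

Stack-sortable permutations are exactly the 231-avoiding ones, counted by C_n; here n = 10. So P = C_10 = 16796.
Non-crossing partitions of an n-element set are counted by C_n; here n = 14. So Q = C_14 = 2674440.
Pairing 18 circle points by 9 non-crossing chords gives C_9 matchings. So R = C_9 = 4862.
P + Q − R = 16796 + 2674440 − 4862 = 2686374.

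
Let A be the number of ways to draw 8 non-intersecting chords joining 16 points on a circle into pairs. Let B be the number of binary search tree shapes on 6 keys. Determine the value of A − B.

1298

Pairing 16 circle points by 8 non-crossing chords gives C_8 matchings. So A = C_8 = 1430.
There are C_n binary search tree shapes on n keys; with n = 6 that is C_6. So B = C_6 = 132.
A − B = 1430 − 132 = 1298.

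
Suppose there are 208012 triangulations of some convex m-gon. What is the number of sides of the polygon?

Triangulations of a convex m-gon are counted by C_{m−2}, and C_12 = 208012.
So m − 2 = 12, giving m = 14 sides.

14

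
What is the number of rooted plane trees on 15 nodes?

A rooted plane tree on 15 nodes has 14 edges, and such trees are counted by C_14.
C_14 = 2674440.

2674440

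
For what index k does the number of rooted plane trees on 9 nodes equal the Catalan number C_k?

8

A rooted plane tree on 9 nodes has 8 edges, and such trees are counted by C_8.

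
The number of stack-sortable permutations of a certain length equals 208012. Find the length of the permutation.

Stack-sortable permutations of [n] are counted by C_n; 208012 = C_12.

12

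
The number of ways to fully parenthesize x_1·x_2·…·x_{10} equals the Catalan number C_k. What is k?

Ways to associate a product of 10 factors correspond to binary trees on 10 leaves, so the count is C_9.

9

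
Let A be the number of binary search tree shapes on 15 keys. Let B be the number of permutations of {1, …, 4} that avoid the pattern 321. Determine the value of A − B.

Binary trees (left/right distinguished) on n nodes are counted by C_n; here n = 15. So A = C_15 = 9694845.
Permutations of [n] avoiding any single length-3 pattern are counted by C_n; here n = 4. So B = C_4 = 14.
A − B = 9694845 − 14 = 9694831.

9694831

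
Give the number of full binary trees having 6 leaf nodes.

42

A full binary tree with L leaves has L−1 internal nodes and is counted by C_{L−1}; L = 6 gives C_5.
C_5 = 42.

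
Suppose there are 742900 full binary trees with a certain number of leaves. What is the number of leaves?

14

Full binary trees with L leaves are counted by C_{L−1}. The Catalan number equal to 742900 is C_13.
So the index is 13, and the number of leaves is 13 + 1 = 14.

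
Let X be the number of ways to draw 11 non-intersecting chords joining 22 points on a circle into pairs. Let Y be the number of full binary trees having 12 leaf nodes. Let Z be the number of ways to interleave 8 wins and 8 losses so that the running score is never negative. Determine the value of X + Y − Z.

116142

Non-crossing perfect matchings of 2n points on a circle are counted by C_n; with 22 points, n = 11. So X = C_11 = 58786.
A full binary tree with L leaves has L−1 internal nodes and is counted by C_{L−1}; L = 12 gives C_11. So Y = C_11 = 58786.
Ballot sequences with n votes each where one side never trails are Dyck words, counted by C_n; here n = 8. So Z = C_8 = 1430.
X + Y − Z = 58786 + 58786 − 1430 = 116142.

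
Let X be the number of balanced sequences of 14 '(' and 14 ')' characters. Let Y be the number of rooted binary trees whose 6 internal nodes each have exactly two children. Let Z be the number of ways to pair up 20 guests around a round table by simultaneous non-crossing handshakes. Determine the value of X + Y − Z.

A balanced arrangement of 14 bracket pairs is a Dyck word of semilength 14, so the count is C_14. So X = C_14 = 2674440.
The number of full binary trees on 6 internal nodes is the Catalan number C_6. So Y = C_6 = 132.
With 20 = 2·10 people, non-crossing handshake pairings are non-crossing perfect matchings on a circle, counted by C_10. So Z = C_10 = 16796.
X + Y − Z = 2674440 + 132 − 16796 = 2657776.

2657776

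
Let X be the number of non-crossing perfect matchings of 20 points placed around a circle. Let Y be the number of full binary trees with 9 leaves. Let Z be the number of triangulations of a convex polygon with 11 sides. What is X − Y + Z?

Pairing 20 circle points by 10 non-crossing chords gives C_10 matchings. So X = C_10 = 16796.
A full binary tree with L leaves has L−1 internal nodes and is counted by C_{L−1}; L = 9 gives C_8. So Y = C_8 = 1430.
The number of triangulations of an 11-gon is the Catalan number C_9 (index = sides − 2). So Z = C_9 = 4862.
X − Y + Z = 16796 − 1430 + 4862 = 20228.

20228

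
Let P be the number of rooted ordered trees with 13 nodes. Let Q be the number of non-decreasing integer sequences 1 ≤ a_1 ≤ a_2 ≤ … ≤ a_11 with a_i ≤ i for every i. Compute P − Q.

149226

Rooted ordered (plane) trees on m nodes have m−1 edges and are counted by C_{m−1}; m = 13 gives C_12. So P = C_12 = 208012.
Weakly increasing sequences with a_i ≤ i biject with Dyck paths of semilength 11, so there are C_11. So Q = C_11 = 58786.
P − Q = 208012 − 58786 = 149226.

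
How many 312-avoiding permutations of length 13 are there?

Permutations of [n] avoiding any single length-3 pattern are counted by C_n; here n = 13.
C_13 = C(26,13)/14 = 10400600/14 = 742900.

742900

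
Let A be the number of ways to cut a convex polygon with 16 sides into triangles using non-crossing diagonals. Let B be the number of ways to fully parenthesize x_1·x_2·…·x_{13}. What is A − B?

A convex 16-gon is triangulated into 14 triangles, and the number of such triangulations is the Catalan number C_{16−2} = C_14. So A = C_14 = 2674440.
Parenthesizations of m factors correspond to full binary trees with m leaves, counted by C_{m−1}; m = 13 gives C_12. So B = C_12 = 208012.
A − B = 2674440 − 208012 = 2466428.

2466428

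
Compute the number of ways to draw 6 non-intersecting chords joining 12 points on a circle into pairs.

132

Non-crossing perfect matchings of 2n points on a circle are counted by C_n; with 12 points, n = 6.
C_6 = C(12,6)/7 = 924/7 = 132.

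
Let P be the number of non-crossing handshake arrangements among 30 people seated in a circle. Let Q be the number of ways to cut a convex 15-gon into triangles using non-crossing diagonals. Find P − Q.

Non-crossing handshake pairings of 2n people are counted by C_n; 30 people gives n = 15. So P = C_15 = 9694845.
Triangulations of a convex m-gon are counted by C_{m−2}; with m = 15 this is C_13. So Q = C_13 = 742900.
P − Q = 9694845 − 742900 = 8951945.

8951945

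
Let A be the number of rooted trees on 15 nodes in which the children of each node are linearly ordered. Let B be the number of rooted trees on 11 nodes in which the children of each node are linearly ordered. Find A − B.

2657644

A rooted plane tree on 15 nodes has 14 edges, and such trees are counted by C_14. So A = C_14 = 2674440.
A rooted plane tree on 11 nodes has 10 edges, and such trees are counted by C_10. So B = C_10 = 16796.
A − B = 2674440 − 16796 = 2657644.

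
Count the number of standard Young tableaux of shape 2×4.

Standard Young tableaux of shape 2×n are counted by C_n; here n = 4.
C_4 = 14.

14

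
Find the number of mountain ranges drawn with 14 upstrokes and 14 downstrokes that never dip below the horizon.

Paths of 14 up- and 14 down-steps that never dip below the axis are Dyck paths; their count is C_14.
C_14 = C(28,14)/15 = 40116600/15 = 2674440.

2674440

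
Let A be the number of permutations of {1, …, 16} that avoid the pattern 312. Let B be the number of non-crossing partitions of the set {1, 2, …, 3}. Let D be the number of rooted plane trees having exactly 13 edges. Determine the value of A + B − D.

34614775

For any fixed pattern of length 3, the pattern-avoiding permutations of [16] number C_16. So A = C_16 = 35357670.
The non-crossing partitions of [3] form a lattice of size C_3. So B = C_3 = 5.
Rooted ordered trees with n edges are counted by C_n; here n = 13. So D = C_13 = 742900.
A + B − D = 35357670 + 5 − 742900 = 34614775.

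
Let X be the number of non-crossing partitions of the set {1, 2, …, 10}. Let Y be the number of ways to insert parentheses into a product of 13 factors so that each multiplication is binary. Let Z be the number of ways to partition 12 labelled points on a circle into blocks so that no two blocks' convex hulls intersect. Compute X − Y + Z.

The non-crossing partitions of [10] form a lattice of size C_10. So X = C_10 = 16796.
Bracketing 13 factors into binary products is counted by C_{13−1} = C_12. So Y = C_12 = 208012.
The non-crossing partitions of [12] form a lattice of size C_12. So Z = C_12 = 208012.
X − Y + Z = 16796 − 208012 + 208012 = 16796.

16796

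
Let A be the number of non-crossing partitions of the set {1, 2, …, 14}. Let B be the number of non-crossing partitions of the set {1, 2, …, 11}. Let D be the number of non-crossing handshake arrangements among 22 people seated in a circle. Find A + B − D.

The non-crossing partitions of [14] form a lattice of size C_14. So A = C_14 = 2674440.
The non-crossing partitions of [11] form a lattice of size C_11. So B = C_11 = 58786.
With 22 = 2·11 people, non-crossing handshake pairings are non-crossing perfect matchings on a circle, counted by C_11. So D = C_11 = 58786.
A + B − D = 2674440 + 58786 − 58786 = 2674440.

2674440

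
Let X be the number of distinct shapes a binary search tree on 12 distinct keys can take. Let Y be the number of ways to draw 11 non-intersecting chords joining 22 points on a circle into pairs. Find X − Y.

There are C_n binary search tree shapes on n keys; with n = 12 that is C_12. So X = C_12 = 208012.
Non-crossing perfect matchings of 2n points on a circle are counted by C_n; with 22 points, n = 11. So Y = C_11 = 58786.
X − Y = 208012 − 58786 = 149226.

149226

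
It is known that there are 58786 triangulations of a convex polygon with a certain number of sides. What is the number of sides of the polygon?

13

Triangulations of a convex m-gon are counted by C_{m−2}. The Catalan number equal to 58786 is C_11.
So m − 2 = 11, giving m = 13 sides.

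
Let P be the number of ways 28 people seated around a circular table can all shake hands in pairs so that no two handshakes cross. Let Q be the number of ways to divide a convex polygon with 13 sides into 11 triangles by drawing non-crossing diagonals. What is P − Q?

2615654

Non-crossing handshake pairings of 2n people are counted by C_n; 28 people gives n = 14. So P = C_14 = 2674440.
A convex 13-gon is triangulated into 11 triangles, and the number of such triangulations is the Catalan number C_{13−2} = C_11. So Q = C_11 = 58786.
P − Q = 2674440 − 58786 = 2615654.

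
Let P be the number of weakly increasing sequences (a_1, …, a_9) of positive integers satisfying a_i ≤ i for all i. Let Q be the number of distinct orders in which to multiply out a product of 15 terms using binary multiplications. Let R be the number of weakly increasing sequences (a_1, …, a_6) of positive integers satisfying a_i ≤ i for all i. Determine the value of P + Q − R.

Such sub-staircase sequences of length n are counted by C_n; here n = 9. So P = C_9 = 4862.
Parenthesizations of m factors correspond to full binary trees with m leaves, counted by C_{m−1}; m = 15 gives C_14. So Q = C_14 = 2674440.
Weakly increasing sequences with a_i ≤ i biject with Dyck paths of semilength 6, so there are C_6. So R = C_6 = 132.
P + Q − R = 4862 + 2674440 − 132 = 2679170.

2679170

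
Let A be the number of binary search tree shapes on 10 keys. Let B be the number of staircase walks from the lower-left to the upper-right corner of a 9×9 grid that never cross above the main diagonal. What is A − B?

Binary trees (left/right distinguished) on n nodes are counted by C_n; here n = 10. So A = C_10 = 16796.
Sub-diagonal monotone paths from (0,0) to (9,9) biject with Dyck paths of semilength 9, giving C_9. So B = C_9 = 4862.
A − B = 16796 − 4862 = 11934.

11934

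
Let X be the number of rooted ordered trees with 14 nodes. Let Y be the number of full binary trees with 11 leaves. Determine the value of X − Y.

Rooted ordered (plane) trees on m nodes have m−1 edges and are counted by C_{m−1}; m = 14 gives C_13. So X = C_13 = 742900.
Full binary trees with 11 leaves have 11−1 = 10 internal nodes, so there are C_10 of them. So Y = C_10 = 16796.
X − Y = 742900 − 16796 = 726104.

726104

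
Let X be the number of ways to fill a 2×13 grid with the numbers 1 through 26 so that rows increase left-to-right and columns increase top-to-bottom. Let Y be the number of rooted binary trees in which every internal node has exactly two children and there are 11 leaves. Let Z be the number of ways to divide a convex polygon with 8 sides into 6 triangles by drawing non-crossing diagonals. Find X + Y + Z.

759828

Standard Young tableaux of shape 2×n are counted by C_n; here n = 13. So X = C_13 = 742900.
Full binary trees with 11 leaves have 11−1 = 10 internal nodes, so there are C_10 of them. So Y = C_10 = 16796.
A convex 8-gon is triangulated into 6 triangles, and the number of such triangulations is the Catalan number C_{8−2} = C_6. So Z = C_6 = 132.
X + Y + Z = 742900 + 16796 + 132 = 759828.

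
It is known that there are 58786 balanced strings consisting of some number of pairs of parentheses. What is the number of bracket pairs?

Balanced strings of n bracket-pairs are counted by C_n. Since C_11 = 58786, the index is 11.

11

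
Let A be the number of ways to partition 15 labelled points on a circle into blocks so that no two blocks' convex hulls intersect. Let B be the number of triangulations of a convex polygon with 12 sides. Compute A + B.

9711641

Non-crossing partitions of an n-element set are counted by C_n; here n = 15. So A = C_15 = 9694845.
The number of triangulations of a 12-gon is the Catalan number C_10 (index = sides − 2). So B = C_10 = 16796.
A + B = 9694845 + 16796 = 9711641.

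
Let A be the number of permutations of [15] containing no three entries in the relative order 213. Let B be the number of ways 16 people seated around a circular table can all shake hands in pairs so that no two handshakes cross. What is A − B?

For any fixed pattern of length 3, the pattern-avoiding permutations of [15] number C_15. So A = C_15 = 9694845.
Non-crossing handshake pairings of 2n people are counted by C_n; 16 people gives n = 8. So B = C_8 = 1430.
A − B = 9694845 − 1430 = 9693415.

9693415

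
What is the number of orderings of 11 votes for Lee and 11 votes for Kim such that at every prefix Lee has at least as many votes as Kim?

58786

Reading a vote for the leader as '(' and for the other as ')' turns such a sequence into a balanced string of 11 pairs, so the count is C_11.
C_11 = C(22,11)/12 = 705432/12 = 58786.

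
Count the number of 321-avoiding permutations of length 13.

742900

For any fixed pattern of length 3, the pattern-avoiding permutations of [13] number C_13.
C_13 = 742900.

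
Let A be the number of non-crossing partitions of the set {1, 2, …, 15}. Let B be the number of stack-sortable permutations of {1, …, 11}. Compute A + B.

9753631

Non-crossing partitions of an n-element set are counted by C_n; here n = 15. So A = C_15 = 9694845.
By Knuth's characterisation, the stack-sortable permutations of length 11 are the 231-avoiders, numbering C_11. So B = C_11 = 58786.
A + B = 9694845 + 58786 = 9753631.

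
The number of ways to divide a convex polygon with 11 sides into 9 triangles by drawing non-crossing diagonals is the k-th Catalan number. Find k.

Triangulations of a convex m-gon are counted by C_{m−2}; with m = 11 this is C_9.

9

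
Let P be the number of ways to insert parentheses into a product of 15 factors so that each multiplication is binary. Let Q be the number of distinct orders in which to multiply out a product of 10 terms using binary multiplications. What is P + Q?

Parenthesizations of m factors correspond to full binary trees with m leaves, counted by C_{m−1}; m = 15 gives C_14. So P = C_14 = 2674440.
Bracketing 10 factors into binary products is counted by C_{10−1} = C_9. So Q = C_9 = 4862.
P + Q = 2674440 + 4862 = 2679302.

2679302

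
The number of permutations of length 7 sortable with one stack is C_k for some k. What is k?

By Knuth's characterisation, the stack-sortable permutations of length 7 are the 231-avoiders, numbering C_7.

7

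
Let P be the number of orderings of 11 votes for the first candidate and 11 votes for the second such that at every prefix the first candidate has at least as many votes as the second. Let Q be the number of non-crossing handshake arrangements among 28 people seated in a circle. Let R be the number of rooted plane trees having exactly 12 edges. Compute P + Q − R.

Reading a vote for the leader as '(' and for the other as ')' turns such a sequence into a balanced string of 11 pairs, so the count is C_11. So P = C_11 = 58786.
Non-crossing handshake pairings of 2n people are counted by C_n; 28 people gives n = 14. So Q = C_14 = 2674440.
Rooted ordered trees with n edges are counted by C_n; here n = 12. So R = C_12 = 208012.
P + Q − R = 58786 + 2674440 − 208012 = 2525214.

2525214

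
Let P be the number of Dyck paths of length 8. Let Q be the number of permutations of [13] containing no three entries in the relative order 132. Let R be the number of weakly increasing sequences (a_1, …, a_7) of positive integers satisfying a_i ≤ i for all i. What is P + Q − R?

742485

Dyck paths of semilength n (length 2n) are counted by C_n; here n = 4. So P = C_4 = 14.
For any fixed pattern of length 3, the pattern-avoiding permutations of [13] number C_13. So Q = C_13 = 742900.
Such sub-staircase sequences of length n are counted by C_n; here n = 7. So R = C_7 = 429.
P + Q − R = 14 + 742900 − 429 = 742485.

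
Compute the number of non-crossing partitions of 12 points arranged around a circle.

208012

The non-crossing partitions of [12] form a lattice of size C_12.
C_12 = C(24,12)/13 = 2704156/13 = 208012.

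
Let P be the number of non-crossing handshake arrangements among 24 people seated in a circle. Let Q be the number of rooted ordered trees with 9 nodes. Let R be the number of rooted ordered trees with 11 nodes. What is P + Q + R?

With 24 = 2·12 people, non-crossing handshake pairings are non-crossing perfect matchings on a circle, counted by C_12. So P = C_12 = 208012.
Rooted ordered (plane) trees on m nodes have m−1 edges and are counted by C_{m−1}; m = 9 gives C_8. So Q = C_8 = 1430.
Rooted ordered (plane) trees on m nodes have m−1 edges and are counted by C_{m−1}; m = 11 gives C_10. So R = C_10 = 16796.
P + Q + R = 208012 + 1430 + 16796 = 226238.

226238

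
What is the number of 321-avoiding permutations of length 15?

9694845

Permutations of [n] avoiding any single length-3 pattern are counted by C_n; here n = 15.
C_15 = C(30,15)/16 = 155117520/16 = 9694845.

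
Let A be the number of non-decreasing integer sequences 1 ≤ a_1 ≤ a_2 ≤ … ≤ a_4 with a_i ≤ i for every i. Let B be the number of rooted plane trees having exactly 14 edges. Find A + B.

Weakly increasing sequences with a_i ≤ i biject with Dyck paths of semilength 4, so there are C_4. So A = C_4 = 14.
A rooted plane tree with 14 edges has 15 nodes, and the count is C_14. So B = C_14 = 2674440.
A + B = 14 + 2674440 = 2674454.

2674454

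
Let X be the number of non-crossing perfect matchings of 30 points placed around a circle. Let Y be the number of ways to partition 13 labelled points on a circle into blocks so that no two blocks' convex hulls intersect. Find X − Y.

8951945

Pairing 30 circle points by 15 non-crossing chords gives C_15 matchings. So X = C_15 = 9694845.
Non-crossing partitions of an n-element set are counted by C_n; here n = 13. So Y = C_13 = 742900.
X − Y = 9694845 − 742900 = 8951945.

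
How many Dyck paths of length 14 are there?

Dyck paths of semilength n (length 2n) are counted by C_n; here n = 7.
C_7 = C_6 · 2(2·6+1)/(6+2) = 132 · 26/8 = 429.

429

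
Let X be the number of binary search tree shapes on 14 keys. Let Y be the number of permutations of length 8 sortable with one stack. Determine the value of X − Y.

Binary trees (left/right distinguished) on n nodes are counted by C_n; here n = 14. So X = C_14 = 2674440.
Stack-sortable permutations are exactly the 231-avoiding ones, counted by C_n; here n = 8. So Y = C_8 = 1430.
X − Y = 2674440 − 1430 = 2673010.

2673010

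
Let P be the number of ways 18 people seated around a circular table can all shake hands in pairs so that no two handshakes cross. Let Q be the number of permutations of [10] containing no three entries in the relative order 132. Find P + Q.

21658

Non-crossing handshake pairings of 2n people are counted by C_n; 18 people gives n = 9. So P = C_9 = 4862.
For any fixed pattern of length 3, the pattern-avoiding permutations of [10] number C_10. So Q = C_10 = 16796.
P + Q = 4862 + 16796 = 21658.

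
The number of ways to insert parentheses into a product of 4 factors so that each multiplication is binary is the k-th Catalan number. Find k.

3

Ways to associate a product of 4 factors correspond to binary trees on 4 leaves, so the count is C_3.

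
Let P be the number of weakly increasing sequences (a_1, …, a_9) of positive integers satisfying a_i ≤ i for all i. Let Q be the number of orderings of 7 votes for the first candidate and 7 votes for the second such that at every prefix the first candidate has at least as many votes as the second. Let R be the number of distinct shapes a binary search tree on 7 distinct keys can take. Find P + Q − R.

4862

Such sub-staircase sequences of length n are counted by C_n; here n = 9. So P = C_9 = 4862.
Reading a vote for the leader as '(' and for the other as ')' turns such a sequence into a balanced string of 7 pairs, so the count is C_7. So Q = C_7 = 429.
Binary trees (left/right distinguished) on n nodes are counted by C_n; here n = 7. So R = C_7 = 429.
P + Q − R = 4862 + 429 − 429 = 4862.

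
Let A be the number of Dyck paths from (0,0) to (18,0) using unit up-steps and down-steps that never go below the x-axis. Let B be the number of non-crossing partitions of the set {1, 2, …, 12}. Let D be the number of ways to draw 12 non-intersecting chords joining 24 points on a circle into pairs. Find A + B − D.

4862

Paths of 9 up- and 9 down-steps that never dip below the axis are Dyck paths; their count is C_9. So A = C_9 = 4862.
Non-crossing partitions of an n-element set are counted by C_n; here n = 12. So B = C_12 = 208012.
Non-crossing perfect matchings of 2n points on a circle are counted by C_n; with 24 points, n = 12. So D = C_12 = 208012.
A + B − D = 4862 + 208012 − 208012 = 4862.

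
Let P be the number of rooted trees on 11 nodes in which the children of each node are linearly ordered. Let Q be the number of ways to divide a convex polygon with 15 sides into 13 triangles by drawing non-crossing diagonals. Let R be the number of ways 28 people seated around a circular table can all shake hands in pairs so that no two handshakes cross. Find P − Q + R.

1948336

A rooted plane tree on 11 nodes has 10 edges, and such trees are counted by C_10. So P = C_10 = 16796.
The number of triangulations of a 15-gon is the Catalan number C_13 (index = sides − 2). So Q = C_13 = 742900.
With 28 = 2·14 people, non-crossing handshake pairings are non-crossing perfect matchings on a circle, counted by C_14. So R = C_14 = 2674440.
P − Q + R = 16796 − 742900 + 2674440 = 1948336.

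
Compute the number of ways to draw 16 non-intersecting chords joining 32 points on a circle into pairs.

Non-crossing perfect matchings of 2n points on a circle are counted by C_n; with 32 points, n = 16.
C_16 = C(32,16)/17 = 601080390/17 = 35357670.

35357670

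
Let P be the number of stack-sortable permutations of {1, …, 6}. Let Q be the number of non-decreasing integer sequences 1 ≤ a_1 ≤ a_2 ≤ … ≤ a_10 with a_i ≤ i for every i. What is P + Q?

Stack-sortable permutations are exactly the 231-avoiding ones, counted by C_n; here n = 6. So P = C_6 = 132.
Weakly increasing sequences with a_i ≤ i biject with Dyck paths of semilength 10, so there are C_10. So Q = C_10 = 16796.
P + Q = 132 + 16796 = 16928.

16928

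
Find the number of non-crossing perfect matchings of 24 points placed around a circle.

Pairing 24 circle points by 12 non-crossing chords gives C_12 matchings.
C_12 = C_11 · 2(2·11+1)/(11+2) = 58786 · 46/13 = 208012.

208012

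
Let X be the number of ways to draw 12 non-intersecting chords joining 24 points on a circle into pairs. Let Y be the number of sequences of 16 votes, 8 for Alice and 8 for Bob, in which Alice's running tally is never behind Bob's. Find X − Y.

Pairing 24 circle points by 12 non-crossing chords gives C_12 matchings. So X = C_12 = 208012.
Ballot sequences with n votes each where one side never trails are Dyck words, counted by C_n; here n = 8. So Y = C_8 = 1430.
X − Y = 208012 − 1430 = 206582.

206582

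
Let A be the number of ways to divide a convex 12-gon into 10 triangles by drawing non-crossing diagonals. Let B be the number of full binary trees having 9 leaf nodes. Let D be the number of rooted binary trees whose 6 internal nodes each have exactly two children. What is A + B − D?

18094

A convex 12-gon is triangulated into 10 triangles, and the number of such triangulations is the Catalan number C_{12−2} = C_10. So A = C_10 = 16796.
A full binary tree with L leaves has L−1 internal nodes and is counted by C_{L−1}; L = 9 gives C_8. So B = C_8 = 1430.
Full binary trees with n internal nodes are counted by C_n; here n = 6. So D = C_6 = 132.
A + B − D = 16796 + 1430 − 132 = 18094.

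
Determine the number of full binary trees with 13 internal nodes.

The number of full binary trees on 13 internal nodes is the Catalan number C_13.
C_13 = 742900.

742900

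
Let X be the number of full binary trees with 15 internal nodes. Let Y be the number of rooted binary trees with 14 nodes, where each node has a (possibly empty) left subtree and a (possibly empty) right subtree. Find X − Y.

The number of full binary trees on 15 internal nodes is the Catalan number C_15. So X = C_15 = 9694845.
Rooted binary trees with 14 nodes (each child slot possibly empty) number C_14. So Y = C_14 = 2674440.
X − Y = 9694845 − 2674440 = 7020405.

7020405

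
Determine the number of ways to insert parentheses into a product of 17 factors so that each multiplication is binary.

Ways to associate a product of 17 factors correspond to binary trees on 17 leaves, so the count is C_16.
C_16 = C_15 · 2(2·15+1)/(15+2) = 9694845 · 62/17 = 35357670.

35357670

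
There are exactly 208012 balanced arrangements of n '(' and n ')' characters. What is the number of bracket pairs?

Balanced strings of n bracket-pairs are counted by C_n, and C_12 = 208012.

12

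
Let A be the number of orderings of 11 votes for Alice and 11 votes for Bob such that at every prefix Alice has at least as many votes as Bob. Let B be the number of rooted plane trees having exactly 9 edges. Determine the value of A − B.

53924

Ballot sequences with n votes each where one side never trails are Dyck words, counted by C_n; here n = 11. So A = C_11 = 58786.
Rooted ordered trees with n edges are counted by C_n; here n = 9. So B = C_9 = 4862.
A − B = 58786 − 4862 = 53924.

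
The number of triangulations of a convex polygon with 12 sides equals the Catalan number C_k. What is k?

Triangulations of a convex m-gon are counted by C_{m−2}; with m = 12 this is C_10.

10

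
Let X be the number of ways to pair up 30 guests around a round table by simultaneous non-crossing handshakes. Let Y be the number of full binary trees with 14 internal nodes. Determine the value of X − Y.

Non-crossing handshake pairings of 2n people are counted by C_n; 30 people gives n = 15. So X = C_15 = 9694845.
The number of full binary trees on 14 internal nodes is the Catalan number C_14. So Y = C_14 = 2674440.
X − Y = 9694845 − 2674440 = 7020405.

7020405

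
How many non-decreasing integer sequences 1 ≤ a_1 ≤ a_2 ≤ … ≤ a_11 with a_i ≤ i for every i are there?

58786

Such sub-staircase sequences of length n are counted by C_n; here n = 11.
C_11 = C(22,11)/12 = 705432/12 = 58786.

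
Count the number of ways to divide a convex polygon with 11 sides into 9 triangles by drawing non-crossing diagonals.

A convex 11-gon is triangulated into 9 triangles, and the number of such triangulations is the Catalan number C_{11−2} = C_9.
C_9 = C_8 · 2(2·8+1)/(8+2) = 1430 · 34/10 = 4862.

4862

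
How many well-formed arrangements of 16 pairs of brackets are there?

35357670

With 16 pairs the number of balanced bracket strings is the Catalan number C_16.
C_16 = C(32,16)/17 = 601080390/17 = 35357670.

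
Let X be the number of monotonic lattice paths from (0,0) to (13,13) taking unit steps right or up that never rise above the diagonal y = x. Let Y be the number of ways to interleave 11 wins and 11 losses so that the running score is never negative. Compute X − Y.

684114

Sub-diagonal monotone paths from (0,0) to (13,13) biject with Dyck paths of semilength 13, giving C_13. So X = C_13 = 742900.
Reading a vote for the leader as '(' and for the other as ')' turns such a sequence into a balanced string of 11 pairs, so the count is C_11. So Y = C_11 = 58786.
X − Y = 742900 − 58786 = 684114.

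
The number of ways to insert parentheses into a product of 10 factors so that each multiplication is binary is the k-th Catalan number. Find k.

Ways to associate a product of 10 factors correspond to binary trees on 10 leaves, so the count is C_9.

9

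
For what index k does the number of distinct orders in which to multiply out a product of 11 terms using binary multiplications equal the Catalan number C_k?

Bracketing 11 factors into binary products is counted by C_{11−1} = C_10.

10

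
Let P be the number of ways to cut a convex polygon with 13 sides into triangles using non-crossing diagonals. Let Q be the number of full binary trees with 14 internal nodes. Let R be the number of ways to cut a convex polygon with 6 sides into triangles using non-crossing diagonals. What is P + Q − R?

The number of triangulations of a 13-gon is the Catalan number C_11 (index = sides − 2). So P = C_11 = 58786.
The number of full binary trees on 14 internal nodes is the Catalan number C_14. So Q = C_14 = 2674440.
The number of triangulations of a 6-gon is the Catalan number C_4 (index = sides − 2). So R = C_4 = 14.
P + Q − R = 58786 + 2674440 − 14 = 2733212.

2733212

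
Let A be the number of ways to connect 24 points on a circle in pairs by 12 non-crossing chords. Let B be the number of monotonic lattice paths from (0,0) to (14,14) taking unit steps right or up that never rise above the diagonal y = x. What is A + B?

Pairing 24 circle points by 12 non-crossing chords gives C_12 matchings. So A = C_12 = 208012.
Sub-diagonal monotone paths from (0,0) to (14,14) biject with Dyck paths of semilength 14, giving C_14. So B = C_14 = 2674440.
A + B = 208012 + 2674440 = 2882452.

2882452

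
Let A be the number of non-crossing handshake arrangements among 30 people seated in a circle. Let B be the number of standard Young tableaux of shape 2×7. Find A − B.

Non-crossing handshake pairings of 2n people are counted by C_n; 30 people gives n = 15. So A = C_15 = 9694845.
Standard Young tableaux of shape 2×n are counted by C_n; here n = 7. So B = C_7 = 429.
A − B = 9694845 − 429 = 9694416.

9694416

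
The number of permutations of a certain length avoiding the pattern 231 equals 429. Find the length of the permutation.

7

Permutations of [n] avoiding a fixed length-3 pattern are counted by C_n. Since C_7 = 429, the index is 7.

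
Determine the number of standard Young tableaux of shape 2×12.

208012

By the hook-length formula (or a Dyck-path bijection), SYT of shape 2×12 number C_12.
C_12 = C(24,12)/13 = 2704156/13 = 208012.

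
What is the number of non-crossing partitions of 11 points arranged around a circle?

58786

Non-crossing partitions of an n-element set are counted by C_n; here n = 11.
C_11 = 58786.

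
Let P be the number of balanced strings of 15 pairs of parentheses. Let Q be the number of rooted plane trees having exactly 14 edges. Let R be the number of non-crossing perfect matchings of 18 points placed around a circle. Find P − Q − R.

With 15 pairs the number of balanced bracket strings is the Catalan number C_15. So P = C_15 = 9694845.
A rooted plane tree with 14 edges has 15 nodes, and the count is C_14. So Q = C_14 = 2674440.
Pairing 18 circle points by 9 non-crossing chords gives C_9 matchings. So R = C_9 = 4862.
P − Q − R = 9694845 − 2674440 − 4862 = 7015543.

7015543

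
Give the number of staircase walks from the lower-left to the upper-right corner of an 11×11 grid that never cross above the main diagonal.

58786

Monotone paths in an n×n grid that stay weakly below the diagonal are counted by C_n; here n = 11.
C_11 = C(22,11)/12 = 705432/12 = 58786.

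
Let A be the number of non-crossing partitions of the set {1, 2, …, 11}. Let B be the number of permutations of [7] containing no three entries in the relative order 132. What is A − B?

The non-crossing partitions of [11] form a lattice of size C_11. So A = C_11 = 58786.
Permutations of [n] avoiding any single length-3 pattern are counted by C_n; here n = 7. So B = C_7 = 429.
A − B = 58786 − 429 = 58357.

58357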